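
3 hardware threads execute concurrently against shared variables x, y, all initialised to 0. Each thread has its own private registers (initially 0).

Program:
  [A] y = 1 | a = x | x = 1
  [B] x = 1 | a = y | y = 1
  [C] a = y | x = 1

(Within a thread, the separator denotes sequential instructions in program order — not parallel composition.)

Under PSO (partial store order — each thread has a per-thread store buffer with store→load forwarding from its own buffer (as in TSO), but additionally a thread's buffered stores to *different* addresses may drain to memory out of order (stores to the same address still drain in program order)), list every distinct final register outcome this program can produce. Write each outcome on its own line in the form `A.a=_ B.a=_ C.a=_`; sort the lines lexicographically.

A.a=0 B.a=0 C.a=0
A.a=0 B.a=0 C.a=1
A.a=0 B.a=1 C.a=0
A.a=0 B.a=1 C.a=1
A.a=1 B.a=0 C.a=0
A.a=1 B.a=0 C.a=1
A.a=1 B.a=1 C.a=0
A.a=1 B.a=1 C.a=1

outcome vector order: (A.a,B.a,C.a)
|PSO outcomes| = 8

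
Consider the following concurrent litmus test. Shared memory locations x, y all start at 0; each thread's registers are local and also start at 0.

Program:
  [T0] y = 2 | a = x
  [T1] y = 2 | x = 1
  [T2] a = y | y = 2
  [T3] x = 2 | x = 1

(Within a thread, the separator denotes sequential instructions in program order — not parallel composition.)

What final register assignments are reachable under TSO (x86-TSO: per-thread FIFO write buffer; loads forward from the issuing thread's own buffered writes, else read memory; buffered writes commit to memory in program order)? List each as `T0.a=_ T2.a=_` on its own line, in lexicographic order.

outcome vector order: (T0.a,T2.a)
|TSO outcomes| = 6

T0.a=0 T2.a=0
T0.a=0 T2.a=2
T0.a=1 T2.a=0
T0.a=1 T2.a=2
T0.a=2 T2.a=0
T0.a=2 T2.a=2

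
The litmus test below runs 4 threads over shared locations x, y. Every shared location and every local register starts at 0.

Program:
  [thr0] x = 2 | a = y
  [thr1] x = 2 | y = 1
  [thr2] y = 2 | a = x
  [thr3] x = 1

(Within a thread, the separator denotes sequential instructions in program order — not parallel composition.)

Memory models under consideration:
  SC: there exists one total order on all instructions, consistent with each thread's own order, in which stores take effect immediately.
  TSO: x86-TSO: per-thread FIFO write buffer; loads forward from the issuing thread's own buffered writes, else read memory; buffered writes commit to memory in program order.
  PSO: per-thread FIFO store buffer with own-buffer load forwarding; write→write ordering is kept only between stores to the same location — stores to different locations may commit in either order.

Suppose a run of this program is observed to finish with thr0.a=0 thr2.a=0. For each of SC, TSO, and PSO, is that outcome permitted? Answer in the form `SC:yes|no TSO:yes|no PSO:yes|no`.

outcome vector order: (thr0.a,thr2.a)
under SC → <0 1>; <0 2>; <1 0>; <1 1>; <1 2>; <2 0>; <2 1>; <2 2>
under TSO → <0 0>; <0 1>; <0 2>; <1 0>; <1 1>; <1 2>; <2 0>; <2 1>; <2 2>
under PSO → <0 0>; <0 1>; <0 2>; <1 0>; <1 1>; <1 2>; <2 0>; <2 1>; <2 2>
target <0 0> ∈ {TSO,PSO}

SC:no TSO:yes PSO:yes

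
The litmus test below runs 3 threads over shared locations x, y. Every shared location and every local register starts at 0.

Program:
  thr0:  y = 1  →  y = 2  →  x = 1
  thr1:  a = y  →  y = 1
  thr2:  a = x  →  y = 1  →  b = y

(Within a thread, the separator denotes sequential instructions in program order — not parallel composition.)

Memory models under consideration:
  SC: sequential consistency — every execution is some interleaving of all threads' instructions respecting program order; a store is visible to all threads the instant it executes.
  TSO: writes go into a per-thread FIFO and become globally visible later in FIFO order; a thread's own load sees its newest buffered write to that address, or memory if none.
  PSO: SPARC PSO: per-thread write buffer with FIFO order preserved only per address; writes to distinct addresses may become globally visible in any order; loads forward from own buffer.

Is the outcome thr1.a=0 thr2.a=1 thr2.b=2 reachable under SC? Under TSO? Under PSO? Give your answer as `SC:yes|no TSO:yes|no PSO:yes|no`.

outcome vector order: (thr1.a,thr2.a,thr2.b)
SC: 9 outcomes — {001 002 011 101 102 111 201 202 211}
TSO: 9 outcomes — {001 002 011 101 102 111 201 202 211}
PSO: 12 outcomes — {001 002 011 012 101 102 111 112 201 202 211 212}
target 012 ∈ {PSO}

SC:no TSO:no PSO:yes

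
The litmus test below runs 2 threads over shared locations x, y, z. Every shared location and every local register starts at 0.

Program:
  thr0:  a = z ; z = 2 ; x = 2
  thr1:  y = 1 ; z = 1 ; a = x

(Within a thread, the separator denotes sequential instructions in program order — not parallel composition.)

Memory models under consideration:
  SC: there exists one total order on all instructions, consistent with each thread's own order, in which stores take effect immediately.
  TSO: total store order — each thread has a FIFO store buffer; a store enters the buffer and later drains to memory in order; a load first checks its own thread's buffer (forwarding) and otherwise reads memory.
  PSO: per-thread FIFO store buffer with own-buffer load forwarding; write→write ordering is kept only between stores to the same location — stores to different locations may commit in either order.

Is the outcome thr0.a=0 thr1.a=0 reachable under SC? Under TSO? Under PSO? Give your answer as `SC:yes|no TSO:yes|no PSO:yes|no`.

outcome vector order: (thr0.a,thr1.a)
[SC] allowed = {00 02 10 12}
[TSO] allowed = {00 02 10 12}
[PSO] allowed = {00 02 10 12}
target 00 ∈ {SC,TSO,PSO}

SC:yes TSO:yes PSO:yes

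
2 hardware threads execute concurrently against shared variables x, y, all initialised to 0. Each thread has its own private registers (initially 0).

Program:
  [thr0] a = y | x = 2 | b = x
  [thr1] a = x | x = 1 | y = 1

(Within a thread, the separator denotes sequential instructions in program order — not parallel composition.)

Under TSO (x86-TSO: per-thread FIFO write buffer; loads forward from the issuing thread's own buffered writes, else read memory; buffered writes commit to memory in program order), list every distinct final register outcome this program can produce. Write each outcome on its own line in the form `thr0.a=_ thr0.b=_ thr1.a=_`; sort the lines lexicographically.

thr0.a=0 thr0.b=1 thr1.a=0
thr0.a=0 thr0.b=1 thr1.a=2
thr0.a=0 thr0.b=2 thr1.a=0
thr0.a=0 thr0.b=2 thr1.a=2
thr0.a=1 thr0.b=2 thr1.a=0

outcome vector order: (thr0.a,thr0.b,thr1.a)
|TSO outcomes| = 5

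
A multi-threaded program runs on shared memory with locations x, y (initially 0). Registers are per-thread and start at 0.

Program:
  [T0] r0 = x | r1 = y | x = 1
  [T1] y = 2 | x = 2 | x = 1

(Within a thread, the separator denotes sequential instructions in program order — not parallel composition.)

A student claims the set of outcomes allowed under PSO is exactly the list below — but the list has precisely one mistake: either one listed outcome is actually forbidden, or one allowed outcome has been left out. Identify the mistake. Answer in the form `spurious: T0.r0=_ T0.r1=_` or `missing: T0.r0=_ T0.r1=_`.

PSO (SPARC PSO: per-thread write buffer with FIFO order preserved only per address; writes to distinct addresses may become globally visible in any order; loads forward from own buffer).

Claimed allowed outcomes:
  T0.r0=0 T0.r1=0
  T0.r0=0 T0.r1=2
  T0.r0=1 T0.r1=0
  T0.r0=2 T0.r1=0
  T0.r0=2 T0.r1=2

outcome vector order: (T0.r0,T0.r1)
[PSO] allowed = {<0 0>; <0 2>; <1 0>; <1 2>; <2 0>; <2 2>}
PSO∖claimed = {<1 2>}

missing: T0.r0=1 T0.r1=2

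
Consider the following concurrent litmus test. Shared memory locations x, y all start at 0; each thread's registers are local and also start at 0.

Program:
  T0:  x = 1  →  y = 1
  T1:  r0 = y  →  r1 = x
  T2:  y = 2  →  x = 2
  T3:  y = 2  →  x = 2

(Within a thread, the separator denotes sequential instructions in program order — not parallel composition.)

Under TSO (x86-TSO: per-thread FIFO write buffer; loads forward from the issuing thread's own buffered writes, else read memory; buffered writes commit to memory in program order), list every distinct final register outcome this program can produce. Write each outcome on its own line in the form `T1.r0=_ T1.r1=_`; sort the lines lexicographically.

outcome vector order: (T1.r0,T1.r1)
|TSO outcomes| = 8

T1.r0=0 T1.r1=0
T1.r0=0 T1.r1=1
T1.r0=0 T1.r1=2
T1.r0=1 T1.r1=1
T1.r0=1 T1.r1=2
T1.r0=2 T1.r1=0
T1.r0=2 T1.r1=1
T1.r0=2 T1.r1=2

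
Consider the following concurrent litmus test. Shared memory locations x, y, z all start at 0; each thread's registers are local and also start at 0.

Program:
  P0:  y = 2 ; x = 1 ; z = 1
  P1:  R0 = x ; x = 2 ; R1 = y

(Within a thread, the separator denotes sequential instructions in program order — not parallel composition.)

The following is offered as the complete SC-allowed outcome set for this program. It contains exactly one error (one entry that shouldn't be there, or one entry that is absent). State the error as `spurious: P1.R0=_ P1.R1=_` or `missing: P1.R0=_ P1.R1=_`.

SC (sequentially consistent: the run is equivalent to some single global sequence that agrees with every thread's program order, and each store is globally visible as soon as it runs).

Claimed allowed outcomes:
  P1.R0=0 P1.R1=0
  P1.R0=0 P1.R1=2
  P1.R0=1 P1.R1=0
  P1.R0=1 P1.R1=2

outcome vector order: (P1.R0,P1.R1)
[SC] allowed = {<0 0> <0 2> <1 2>}
claimed∖SC = {<1 0>}

spurious: P1.R0=1 P1.R1=0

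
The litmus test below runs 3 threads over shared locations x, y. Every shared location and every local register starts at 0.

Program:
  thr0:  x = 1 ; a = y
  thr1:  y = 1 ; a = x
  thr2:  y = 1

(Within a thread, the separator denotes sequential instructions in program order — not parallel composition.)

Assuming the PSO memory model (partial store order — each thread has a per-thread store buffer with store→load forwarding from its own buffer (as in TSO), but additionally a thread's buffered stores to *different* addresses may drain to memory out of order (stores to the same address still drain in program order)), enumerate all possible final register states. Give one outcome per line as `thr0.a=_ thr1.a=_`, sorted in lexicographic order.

thr0.a=0 thr1.a=0
thr0.a=0 thr1.a=1
thr0.a=1 thr1.a=0
thr0.a=1 thr1.a=1

outcome vector order: (thr0.a,thr1.a)
|PSO outcomes| = 4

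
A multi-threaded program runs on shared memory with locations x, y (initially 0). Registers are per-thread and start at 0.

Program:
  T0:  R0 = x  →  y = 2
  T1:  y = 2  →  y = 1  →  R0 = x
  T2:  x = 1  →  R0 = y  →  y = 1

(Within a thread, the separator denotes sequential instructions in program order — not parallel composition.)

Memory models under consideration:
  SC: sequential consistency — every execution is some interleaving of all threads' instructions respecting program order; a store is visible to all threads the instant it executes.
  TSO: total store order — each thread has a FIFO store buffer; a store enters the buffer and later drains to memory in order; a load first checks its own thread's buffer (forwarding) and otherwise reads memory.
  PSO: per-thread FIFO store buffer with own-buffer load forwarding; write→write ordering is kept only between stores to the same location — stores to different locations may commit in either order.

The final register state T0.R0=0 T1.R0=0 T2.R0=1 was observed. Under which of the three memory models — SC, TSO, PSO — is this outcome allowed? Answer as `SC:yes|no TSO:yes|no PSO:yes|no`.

SC:yes TSO:yes PSO:yes

outcome vector order: (T0.R0,T1.R0,T2.R0)
[SC] allowed = {<0 0 1>; <0 0 2>; <0 1 0>; <0 1 1>; <0 1 2>; <1 0 1>; <1 0 2>; <1 1 0>; <1 1 1>; <1 1 2>}
[TSO] allowed = {<0 0 0>; <0 0 1>; <0 0 2>; <0 1 0>; <0 1 1>; <0 1 2>; <1 0 0>; <1 0 1>; <1 0 2>; <1 1 0>; <1 1 1>; <1 1 2>}
[PSO] allowed = {<0 0 0>; <0 0 1>; <0 0 2>; <0 1 0>; <0 1 1>; <0 1 2>; <1 0 0>; <1 0 1>; <1 0 2>; <1 1 0>; <1 1 1>; <1 1 2>}
target <0 0 1> ∈ {SC,TSO,PSO}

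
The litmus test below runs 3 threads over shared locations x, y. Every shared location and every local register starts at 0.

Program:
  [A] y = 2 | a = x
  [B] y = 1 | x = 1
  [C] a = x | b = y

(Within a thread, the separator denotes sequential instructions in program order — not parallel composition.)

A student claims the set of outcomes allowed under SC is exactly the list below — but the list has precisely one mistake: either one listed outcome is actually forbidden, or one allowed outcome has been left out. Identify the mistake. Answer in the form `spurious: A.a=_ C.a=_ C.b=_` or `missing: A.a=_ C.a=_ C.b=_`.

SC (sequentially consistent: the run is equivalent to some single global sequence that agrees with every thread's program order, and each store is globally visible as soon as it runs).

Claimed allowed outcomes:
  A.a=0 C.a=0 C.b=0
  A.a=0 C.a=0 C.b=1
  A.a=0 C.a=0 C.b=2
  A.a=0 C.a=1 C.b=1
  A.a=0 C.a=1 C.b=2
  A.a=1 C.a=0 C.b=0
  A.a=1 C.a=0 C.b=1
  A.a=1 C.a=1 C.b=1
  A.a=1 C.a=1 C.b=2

outcome vector order: (A.a,C.a,C.b)
[SC] allowed = {<0 0 0> <0 0 1> <0 0 2> <0 1 1> <0 1 2> <1 0 0> <1 0 1> <1 0 2> <1 1 1> <1 1 2>}
SC∖claimed = {<1 0 2>}

missing: A.a=1 C.a=0 C.b=2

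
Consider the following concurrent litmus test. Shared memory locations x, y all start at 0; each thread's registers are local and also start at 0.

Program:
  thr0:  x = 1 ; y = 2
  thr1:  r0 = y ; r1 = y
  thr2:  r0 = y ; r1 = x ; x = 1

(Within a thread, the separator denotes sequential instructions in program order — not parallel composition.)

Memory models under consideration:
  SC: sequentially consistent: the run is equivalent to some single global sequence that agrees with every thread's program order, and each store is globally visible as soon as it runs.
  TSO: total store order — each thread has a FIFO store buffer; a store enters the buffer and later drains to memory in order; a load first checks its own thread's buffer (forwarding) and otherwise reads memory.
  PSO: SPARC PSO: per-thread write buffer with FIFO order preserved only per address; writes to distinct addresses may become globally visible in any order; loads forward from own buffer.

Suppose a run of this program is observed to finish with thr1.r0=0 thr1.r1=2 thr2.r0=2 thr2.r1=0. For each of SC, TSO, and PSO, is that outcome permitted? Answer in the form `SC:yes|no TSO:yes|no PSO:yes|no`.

SC:no TSO:no PSO:yes

outcome vector order: (thr1.r0,thr1.r1,thr2.r0,thr2.r1)
[SC] allowed = {0000 0001 0021 0200 0201 0221 2200 2201 2221}
[TSO] allowed = {0000 0001 0021 0200 0201 0221 2200 2201 2221}
[PSO] allowed = {0000 0001 0020 0021 0200 0201 0220 0221 2200 2201 2220 2221}
target 0220 ∈ {PSO}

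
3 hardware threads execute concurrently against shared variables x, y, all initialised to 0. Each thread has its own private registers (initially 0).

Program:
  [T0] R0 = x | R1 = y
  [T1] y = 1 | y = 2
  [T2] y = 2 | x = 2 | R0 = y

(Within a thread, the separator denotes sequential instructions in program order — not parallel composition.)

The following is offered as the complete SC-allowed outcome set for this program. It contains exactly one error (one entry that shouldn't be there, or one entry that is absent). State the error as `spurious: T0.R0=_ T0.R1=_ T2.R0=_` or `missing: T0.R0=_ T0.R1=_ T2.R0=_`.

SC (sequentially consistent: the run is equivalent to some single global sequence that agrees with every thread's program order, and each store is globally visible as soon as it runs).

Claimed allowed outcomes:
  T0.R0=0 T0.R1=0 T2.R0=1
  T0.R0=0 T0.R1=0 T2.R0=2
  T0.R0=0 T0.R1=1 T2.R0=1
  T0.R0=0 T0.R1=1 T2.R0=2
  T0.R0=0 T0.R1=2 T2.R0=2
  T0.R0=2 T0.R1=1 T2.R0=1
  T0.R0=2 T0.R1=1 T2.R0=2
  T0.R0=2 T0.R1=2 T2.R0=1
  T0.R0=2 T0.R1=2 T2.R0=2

outcome vector order: (T0.R0,T0.R1,T2.R0)
[SC] allowed = {001, 002, 011, 012, 021, 022, 211, 212, 221, 222}
SC∖claimed = {021}

missing: T0.R0=0 T0.R1=2 T2.R0=1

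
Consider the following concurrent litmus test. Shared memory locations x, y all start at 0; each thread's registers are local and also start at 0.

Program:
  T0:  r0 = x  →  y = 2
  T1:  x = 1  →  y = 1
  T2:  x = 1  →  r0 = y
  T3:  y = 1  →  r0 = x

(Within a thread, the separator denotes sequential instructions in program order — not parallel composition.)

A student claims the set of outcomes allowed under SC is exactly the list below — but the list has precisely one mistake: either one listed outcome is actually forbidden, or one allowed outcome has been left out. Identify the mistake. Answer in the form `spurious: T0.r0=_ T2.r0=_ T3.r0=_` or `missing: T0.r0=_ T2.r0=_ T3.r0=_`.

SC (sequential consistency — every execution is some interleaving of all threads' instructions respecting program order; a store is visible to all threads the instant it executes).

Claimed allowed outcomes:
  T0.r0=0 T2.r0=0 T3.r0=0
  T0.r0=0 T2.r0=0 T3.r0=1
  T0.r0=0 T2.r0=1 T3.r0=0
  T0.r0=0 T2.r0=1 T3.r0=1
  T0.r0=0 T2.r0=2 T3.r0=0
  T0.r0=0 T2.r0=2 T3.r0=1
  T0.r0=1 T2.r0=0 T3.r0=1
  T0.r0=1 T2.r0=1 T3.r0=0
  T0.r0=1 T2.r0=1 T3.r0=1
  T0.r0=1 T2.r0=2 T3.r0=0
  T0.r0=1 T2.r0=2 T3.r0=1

spurious: T0.r0=0 T2.r0=0 T3.r0=0

outcome vector order: (T0.r0,T2.r0,T3.r0)
[SC] allowed = {001, 010, 011, 020, 021, 101, 110, 111, 120, 121}
claimed∖SC = {000}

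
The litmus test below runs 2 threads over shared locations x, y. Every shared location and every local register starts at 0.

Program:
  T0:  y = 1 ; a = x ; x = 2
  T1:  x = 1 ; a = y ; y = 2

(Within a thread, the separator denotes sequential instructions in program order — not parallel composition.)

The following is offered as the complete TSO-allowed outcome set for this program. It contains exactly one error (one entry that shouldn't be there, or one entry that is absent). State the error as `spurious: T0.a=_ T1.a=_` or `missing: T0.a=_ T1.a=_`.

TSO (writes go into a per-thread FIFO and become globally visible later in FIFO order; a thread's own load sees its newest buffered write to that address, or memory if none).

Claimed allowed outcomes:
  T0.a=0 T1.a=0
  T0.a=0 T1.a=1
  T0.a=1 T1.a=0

missing: T0.a=1 T1.a=1

outcome vector order: (T0.a,T1.a)
[TSO] allowed = {<0 0>, <0 1>, <1 0>, <1 1>}
TSO∖claimed = {<1 1>}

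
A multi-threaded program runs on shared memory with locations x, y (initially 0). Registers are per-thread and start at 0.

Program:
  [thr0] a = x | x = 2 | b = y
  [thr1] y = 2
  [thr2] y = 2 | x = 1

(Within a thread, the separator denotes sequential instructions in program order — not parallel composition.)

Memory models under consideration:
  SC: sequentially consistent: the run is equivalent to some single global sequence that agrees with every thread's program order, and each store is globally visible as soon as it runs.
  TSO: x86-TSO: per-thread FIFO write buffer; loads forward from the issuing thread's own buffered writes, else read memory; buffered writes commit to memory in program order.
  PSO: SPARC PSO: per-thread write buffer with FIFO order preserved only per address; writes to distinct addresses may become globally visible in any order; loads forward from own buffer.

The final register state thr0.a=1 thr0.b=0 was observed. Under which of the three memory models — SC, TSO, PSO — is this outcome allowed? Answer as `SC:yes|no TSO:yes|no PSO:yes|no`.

SC:no TSO:no PSO:yes

outcome vector order: (thr0.a,thr0.b)
[SC] allowed = {0/0, 0/2, 1/2}
[TSO] allowed = {0/0, 0/2, 1/2}
[PSO] allowed = {0/0, 0/2, 1/0, 1/2}
target 1/0 ∈ {PSO}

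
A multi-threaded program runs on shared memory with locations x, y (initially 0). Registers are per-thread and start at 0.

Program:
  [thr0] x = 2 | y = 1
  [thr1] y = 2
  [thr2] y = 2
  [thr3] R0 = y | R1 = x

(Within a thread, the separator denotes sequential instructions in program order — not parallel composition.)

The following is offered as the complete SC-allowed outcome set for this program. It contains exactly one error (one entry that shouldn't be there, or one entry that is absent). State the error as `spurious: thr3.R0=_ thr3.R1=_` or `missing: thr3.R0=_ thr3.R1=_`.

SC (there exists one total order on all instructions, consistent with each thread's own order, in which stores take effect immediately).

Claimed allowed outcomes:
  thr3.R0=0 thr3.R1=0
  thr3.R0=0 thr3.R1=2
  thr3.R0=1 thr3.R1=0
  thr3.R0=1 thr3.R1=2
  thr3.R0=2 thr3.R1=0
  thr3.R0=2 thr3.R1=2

spurious: thr3.R0=1 thr3.R1=0

outcome vector order: (thr3.R0,thr3.R1)
SC (5): 0/0; 0/2; 1/2; 2/0; 2/2
claimed∖SC = {1/0}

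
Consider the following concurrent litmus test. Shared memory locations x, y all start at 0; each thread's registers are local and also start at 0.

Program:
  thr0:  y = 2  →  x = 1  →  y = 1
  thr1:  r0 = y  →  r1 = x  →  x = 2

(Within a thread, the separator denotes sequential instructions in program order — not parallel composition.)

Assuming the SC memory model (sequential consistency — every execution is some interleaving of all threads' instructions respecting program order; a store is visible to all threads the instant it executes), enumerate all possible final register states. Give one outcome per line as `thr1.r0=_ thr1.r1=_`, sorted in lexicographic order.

outcome vector order: (thr1.r0,thr1.r1)
|SC outcomes| = 5

thr1.r0=0 thr1.r1=0
thr1.r0=0 thr1.r1=1
thr1.r0=1 thr1.r1=1
thr1.r0=2 thr1.r1=0
thr1.r0=2 thr1.r1=1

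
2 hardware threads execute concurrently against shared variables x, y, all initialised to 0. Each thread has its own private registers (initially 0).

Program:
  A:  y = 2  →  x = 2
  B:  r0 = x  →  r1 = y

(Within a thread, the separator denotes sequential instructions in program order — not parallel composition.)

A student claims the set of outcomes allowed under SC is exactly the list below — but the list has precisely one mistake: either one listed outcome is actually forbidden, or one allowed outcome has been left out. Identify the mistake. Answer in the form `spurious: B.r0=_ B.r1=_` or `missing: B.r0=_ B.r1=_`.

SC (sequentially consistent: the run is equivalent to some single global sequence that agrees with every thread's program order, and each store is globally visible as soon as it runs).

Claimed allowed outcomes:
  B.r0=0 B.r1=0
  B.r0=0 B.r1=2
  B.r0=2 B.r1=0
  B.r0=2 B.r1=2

outcome vector order: (B.r0,B.r1)
under SC → 00; 02; 22
claimed∖SC = {20}

spurious: B.r0=2 B.r1=0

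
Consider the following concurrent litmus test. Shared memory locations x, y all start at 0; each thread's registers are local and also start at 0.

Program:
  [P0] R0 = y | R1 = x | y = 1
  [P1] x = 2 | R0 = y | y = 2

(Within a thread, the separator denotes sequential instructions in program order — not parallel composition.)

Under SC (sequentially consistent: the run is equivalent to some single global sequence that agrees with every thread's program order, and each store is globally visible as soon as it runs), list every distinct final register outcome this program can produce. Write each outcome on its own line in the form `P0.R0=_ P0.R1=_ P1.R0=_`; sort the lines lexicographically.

outcome vector order: (P0.R0,P0.R1,P1.R0)
|SC outcomes| = 5

P0.R0=0 P0.R1=0 P1.R0=0
P0.R0=0 P0.R1=0 P1.R0=1
P0.R0=0 P0.R1=2 P1.R0=0
P0.R0=0 P0.R1=2 P1.R0=1
P0.R0=2 P0.R1=2 P1.R0=0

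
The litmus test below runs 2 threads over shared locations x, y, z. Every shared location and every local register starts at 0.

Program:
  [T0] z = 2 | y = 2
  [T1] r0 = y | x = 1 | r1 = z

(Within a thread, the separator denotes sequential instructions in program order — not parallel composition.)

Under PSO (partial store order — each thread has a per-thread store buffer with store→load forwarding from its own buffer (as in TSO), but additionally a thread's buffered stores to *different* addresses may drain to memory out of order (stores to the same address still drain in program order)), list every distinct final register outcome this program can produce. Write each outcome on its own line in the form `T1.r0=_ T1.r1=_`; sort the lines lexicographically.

outcome vector order: (T1.r0,T1.r1)
|PSO outcomes| = 4

T1.r0=0 T1.r1=0
T1.r0=0 T1.r1=2
T1.r0=2 T1.r1=0
T1.r0=2 T1.r1=2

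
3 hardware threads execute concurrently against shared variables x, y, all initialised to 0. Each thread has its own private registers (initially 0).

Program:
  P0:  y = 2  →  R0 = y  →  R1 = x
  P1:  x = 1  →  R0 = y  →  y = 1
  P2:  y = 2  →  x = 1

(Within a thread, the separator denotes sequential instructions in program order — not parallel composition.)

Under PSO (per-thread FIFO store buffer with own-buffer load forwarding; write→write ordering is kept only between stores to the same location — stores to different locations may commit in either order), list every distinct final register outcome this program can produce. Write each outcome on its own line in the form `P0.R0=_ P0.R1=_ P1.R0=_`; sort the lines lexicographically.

outcome vector order: (P0.R0,P0.R1,P1.R0)
|PSO outcomes| = 8

P0.R0=1 P0.R1=0 P1.R0=0
P0.R0=1 P0.R1=0 P1.R0=2
P0.R0=1 P0.R1=1 P1.R0=0
P0.R0=1 P0.R1=1 P1.R0=2
P0.R0=2 P0.R1=0 P1.R0=0
P0.R0=2 P0.R1=0 P1.R0=2
P0.R0=2 P0.R1=1 P1.R0=0
P0.R0=2 P0.R1=1 P1.R0=2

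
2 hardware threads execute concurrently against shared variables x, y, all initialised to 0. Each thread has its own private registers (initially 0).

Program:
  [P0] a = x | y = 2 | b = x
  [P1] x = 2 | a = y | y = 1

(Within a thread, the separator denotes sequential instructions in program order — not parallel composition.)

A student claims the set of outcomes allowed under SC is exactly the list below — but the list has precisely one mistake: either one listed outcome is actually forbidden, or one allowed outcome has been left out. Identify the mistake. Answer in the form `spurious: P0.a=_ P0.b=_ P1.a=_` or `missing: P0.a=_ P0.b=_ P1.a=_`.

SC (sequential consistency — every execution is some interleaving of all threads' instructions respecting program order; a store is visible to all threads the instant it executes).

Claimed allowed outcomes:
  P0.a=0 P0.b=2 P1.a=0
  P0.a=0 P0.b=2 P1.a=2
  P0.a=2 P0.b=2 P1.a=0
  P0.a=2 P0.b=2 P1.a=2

outcome vector order: (P0.a,P0.b,P1.a)
[SC] allowed = {<0 0 2> <0 2 0> <0 2 2> <2 2 0> <2 2 2>}
SC∖claimed = {<0 0 2>}

missing: P0.a=0 P0.b=0 P1.a=2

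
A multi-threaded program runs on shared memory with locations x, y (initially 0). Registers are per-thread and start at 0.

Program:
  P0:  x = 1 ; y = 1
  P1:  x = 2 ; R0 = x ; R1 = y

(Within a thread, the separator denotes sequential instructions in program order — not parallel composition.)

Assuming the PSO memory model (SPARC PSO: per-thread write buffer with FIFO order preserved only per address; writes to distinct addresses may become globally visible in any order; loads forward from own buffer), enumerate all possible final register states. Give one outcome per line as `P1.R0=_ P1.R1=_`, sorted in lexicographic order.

P1.R0=1 P1.R1=0
P1.R0=1 P1.R1=1
P1.R0=2 P1.R1=0
P1.R0=2 P1.R1=1

outcome vector order: (P1.R0,P1.R1)
|PSO outcomes| = 4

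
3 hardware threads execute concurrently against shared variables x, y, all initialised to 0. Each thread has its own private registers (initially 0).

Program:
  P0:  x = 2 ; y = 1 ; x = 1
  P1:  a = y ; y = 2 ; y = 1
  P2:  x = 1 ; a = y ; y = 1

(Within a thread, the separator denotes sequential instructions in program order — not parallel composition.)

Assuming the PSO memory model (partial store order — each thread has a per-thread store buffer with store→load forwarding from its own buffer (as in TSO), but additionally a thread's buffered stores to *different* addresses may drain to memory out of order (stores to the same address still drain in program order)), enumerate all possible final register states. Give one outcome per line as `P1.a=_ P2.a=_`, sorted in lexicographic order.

outcome vector order: (P1.a,P2.a)
|PSO outcomes| = 6

P1.a=0 P2.a=0
P1.a=0 P2.a=1
P1.a=0 P2.a=2
P1.a=1 P2.a=0
P1.a=1 P2.a=1
P1.a=1 P2.a=2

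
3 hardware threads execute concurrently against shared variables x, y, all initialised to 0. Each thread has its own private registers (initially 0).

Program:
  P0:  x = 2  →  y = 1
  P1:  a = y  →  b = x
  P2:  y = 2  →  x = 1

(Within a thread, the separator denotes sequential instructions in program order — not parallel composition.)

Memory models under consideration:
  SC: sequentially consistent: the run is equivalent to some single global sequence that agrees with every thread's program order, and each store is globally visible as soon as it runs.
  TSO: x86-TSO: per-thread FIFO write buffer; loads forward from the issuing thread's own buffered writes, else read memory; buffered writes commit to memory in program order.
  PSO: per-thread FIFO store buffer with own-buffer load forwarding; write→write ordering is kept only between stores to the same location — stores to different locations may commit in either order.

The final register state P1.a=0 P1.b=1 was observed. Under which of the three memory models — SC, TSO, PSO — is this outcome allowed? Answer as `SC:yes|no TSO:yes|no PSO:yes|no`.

outcome vector order: (P1.a,P1.b)
SC (8): <0 0>, <0 1>, <0 2>, <1 1>, <1 2>, <2 0>, <2 1>, <2 2>
TSO (8): <0 0>, <0 1>, <0 2>, <1 1>, <1 2>, <2 0>, <2 1>, <2 2>
PSO (9): <0 0>, <0 1>, <0 2>, <1 0>, <1 1>, <1 2>, <2 0>, <2 1>, <2 2>
target <0 1> ∈ {SC,TSO,PSO}

SC:yes TSO:yes PSO:yes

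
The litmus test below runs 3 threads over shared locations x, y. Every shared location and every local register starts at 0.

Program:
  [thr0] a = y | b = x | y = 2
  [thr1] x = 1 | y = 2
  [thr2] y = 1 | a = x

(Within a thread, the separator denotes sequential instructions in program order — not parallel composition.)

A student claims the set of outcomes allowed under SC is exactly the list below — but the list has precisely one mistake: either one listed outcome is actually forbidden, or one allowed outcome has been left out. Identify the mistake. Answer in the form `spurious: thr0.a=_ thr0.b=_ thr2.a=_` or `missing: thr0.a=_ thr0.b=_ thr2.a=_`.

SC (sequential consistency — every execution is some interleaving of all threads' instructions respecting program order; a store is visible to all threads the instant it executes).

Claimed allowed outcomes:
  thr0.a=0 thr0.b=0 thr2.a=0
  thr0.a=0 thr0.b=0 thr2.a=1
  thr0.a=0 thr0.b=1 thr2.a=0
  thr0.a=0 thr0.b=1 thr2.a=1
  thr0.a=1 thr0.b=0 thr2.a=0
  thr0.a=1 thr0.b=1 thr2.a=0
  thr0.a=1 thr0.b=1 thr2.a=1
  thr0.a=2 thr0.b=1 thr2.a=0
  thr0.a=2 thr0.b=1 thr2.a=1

missing: thr0.a=1 thr0.b=0 thr2.a=1

outcome vector order: (thr0.a,thr0.b,thr2.a)
SC (10): 000; 001; 010; 011; 100; 101; 110; 111; 210; 211
SC∖claimed = {101}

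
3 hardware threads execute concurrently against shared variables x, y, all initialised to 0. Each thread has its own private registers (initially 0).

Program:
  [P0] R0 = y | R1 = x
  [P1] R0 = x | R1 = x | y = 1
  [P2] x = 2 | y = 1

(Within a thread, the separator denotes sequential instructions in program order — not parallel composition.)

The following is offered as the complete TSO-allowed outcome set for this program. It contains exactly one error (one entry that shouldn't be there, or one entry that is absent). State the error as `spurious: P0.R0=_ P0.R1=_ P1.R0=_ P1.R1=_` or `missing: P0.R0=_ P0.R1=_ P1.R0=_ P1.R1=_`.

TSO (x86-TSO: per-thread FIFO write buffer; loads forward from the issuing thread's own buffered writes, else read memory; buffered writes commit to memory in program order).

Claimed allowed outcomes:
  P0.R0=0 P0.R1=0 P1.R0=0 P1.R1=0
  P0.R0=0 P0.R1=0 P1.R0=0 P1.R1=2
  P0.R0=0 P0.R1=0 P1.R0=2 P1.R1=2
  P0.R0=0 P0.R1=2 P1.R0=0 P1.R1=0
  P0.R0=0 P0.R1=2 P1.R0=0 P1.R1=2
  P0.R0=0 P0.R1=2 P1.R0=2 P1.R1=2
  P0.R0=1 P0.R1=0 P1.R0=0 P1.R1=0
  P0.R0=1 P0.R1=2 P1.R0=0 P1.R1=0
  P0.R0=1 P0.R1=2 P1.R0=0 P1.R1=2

missing: P0.R0=1 P0.R1=2 P1.R0=2 P1.R1=2

outcome vector order: (P0.R0,P0.R1,P1.R0,P1.R1)
TSO: 10 outcomes — {<0 0 0 0>, <0 0 0 2>, <0 0 2 2>, <0 2 0 0>, <0 2 0 2>, <0 2 2 2>, <1 0 0 0>, <1 2 0 0>, <1 2 0 2>, <1 2 2 2>}
TSO∖claimed = {<1 2 2 2>}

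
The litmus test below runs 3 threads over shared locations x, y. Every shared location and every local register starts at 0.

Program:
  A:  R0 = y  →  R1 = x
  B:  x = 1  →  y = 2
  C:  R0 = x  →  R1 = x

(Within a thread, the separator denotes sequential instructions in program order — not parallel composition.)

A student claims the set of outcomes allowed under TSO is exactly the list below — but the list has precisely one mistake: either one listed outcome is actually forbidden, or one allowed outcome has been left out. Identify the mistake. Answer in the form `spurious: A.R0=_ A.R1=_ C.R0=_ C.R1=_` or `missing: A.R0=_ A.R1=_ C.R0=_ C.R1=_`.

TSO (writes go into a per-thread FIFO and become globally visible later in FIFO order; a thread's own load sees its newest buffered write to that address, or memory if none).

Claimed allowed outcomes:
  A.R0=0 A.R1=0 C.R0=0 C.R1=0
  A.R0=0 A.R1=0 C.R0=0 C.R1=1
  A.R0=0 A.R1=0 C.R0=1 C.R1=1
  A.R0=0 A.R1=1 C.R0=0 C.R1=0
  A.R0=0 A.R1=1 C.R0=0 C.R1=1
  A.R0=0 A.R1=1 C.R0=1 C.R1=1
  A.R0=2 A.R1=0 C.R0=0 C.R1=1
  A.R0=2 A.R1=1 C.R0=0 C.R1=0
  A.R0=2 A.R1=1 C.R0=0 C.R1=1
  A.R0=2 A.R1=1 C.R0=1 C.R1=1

spurious: A.R0=2 A.R1=0 C.R0=0 C.R1=1

outcome vector order: (A.R0,A.R1,C.R0,C.R1)
under TSO → (0,0,0,0); (0,0,0,1); (0,0,1,1); (0,1,0,0); (0,1,0,1); (0,1,1,1); (2,1,0,0); (2,1,0,1); (2,1,1,1)
claimed∖TSO = {(2,0,0,1)}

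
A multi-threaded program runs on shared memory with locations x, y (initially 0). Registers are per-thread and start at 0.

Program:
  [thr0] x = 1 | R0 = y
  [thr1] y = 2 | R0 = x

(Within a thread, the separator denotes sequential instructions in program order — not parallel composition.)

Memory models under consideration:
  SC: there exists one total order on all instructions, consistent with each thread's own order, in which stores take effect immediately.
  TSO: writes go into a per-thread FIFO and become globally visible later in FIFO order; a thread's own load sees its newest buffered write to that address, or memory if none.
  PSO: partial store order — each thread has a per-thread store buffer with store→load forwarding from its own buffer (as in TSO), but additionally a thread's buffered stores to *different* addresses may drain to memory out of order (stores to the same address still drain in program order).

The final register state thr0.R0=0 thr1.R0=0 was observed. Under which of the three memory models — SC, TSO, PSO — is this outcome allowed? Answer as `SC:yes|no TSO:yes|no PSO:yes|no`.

SC:no TSO:yes PSO:yes

outcome vector order: (thr0.R0,thr1.R0)
SC (3): (0,1), (2,0), (2,1)
TSO (4): (0,0), (0,1), (2,0), (2,1)
PSO (4): (0,0), (0,1), (2,0), (2,1)
target (0,0) ∈ {TSO,PSO}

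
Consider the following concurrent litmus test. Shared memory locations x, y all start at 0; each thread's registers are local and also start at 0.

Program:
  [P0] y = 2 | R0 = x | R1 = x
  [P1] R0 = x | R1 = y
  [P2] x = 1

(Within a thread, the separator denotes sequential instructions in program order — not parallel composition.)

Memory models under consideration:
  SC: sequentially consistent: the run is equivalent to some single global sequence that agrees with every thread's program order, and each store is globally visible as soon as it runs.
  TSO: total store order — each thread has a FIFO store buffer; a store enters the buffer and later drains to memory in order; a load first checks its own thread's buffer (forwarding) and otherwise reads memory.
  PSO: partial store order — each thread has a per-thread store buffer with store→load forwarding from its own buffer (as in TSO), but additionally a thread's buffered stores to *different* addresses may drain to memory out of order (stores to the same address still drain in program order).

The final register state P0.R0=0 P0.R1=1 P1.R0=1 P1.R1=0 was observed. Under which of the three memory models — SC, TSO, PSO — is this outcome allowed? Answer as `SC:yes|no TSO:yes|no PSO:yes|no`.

SC:no TSO:yes PSO:yes

outcome vector order: (P0.R0,P0.R1,P1.R0,P1.R1)
[SC] allowed = {0/0/0/0 0/0/0/2 0/0/1/2 0/1/0/0 0/1/0/2 0/1/1/2 1/1/0/0 1/1/0/2 1/1/1/0 1/1/1/2}
[TSO] allowed = {0/0/0/0 0/0/0/2 0/0/1/0 0/0/1/2 0/1/0/0 0/1/0/2 0/1/1/0 0/1/1/2 1/1/0/0 1/1/0/2 1/1/1/0 1/1/1/2}
[PSO] allowed = {0/0/0/0 0/0/0/2 0/0/1/0 0/0/1/2 0/1/0/0 0/1/0/2 0/1/1/0 0/1/1/2 1/1/0/0 1/1/0/2 1/1/1/0 1/1/1/2}
target 0/1/1/0 ∈ {TSO,PSO}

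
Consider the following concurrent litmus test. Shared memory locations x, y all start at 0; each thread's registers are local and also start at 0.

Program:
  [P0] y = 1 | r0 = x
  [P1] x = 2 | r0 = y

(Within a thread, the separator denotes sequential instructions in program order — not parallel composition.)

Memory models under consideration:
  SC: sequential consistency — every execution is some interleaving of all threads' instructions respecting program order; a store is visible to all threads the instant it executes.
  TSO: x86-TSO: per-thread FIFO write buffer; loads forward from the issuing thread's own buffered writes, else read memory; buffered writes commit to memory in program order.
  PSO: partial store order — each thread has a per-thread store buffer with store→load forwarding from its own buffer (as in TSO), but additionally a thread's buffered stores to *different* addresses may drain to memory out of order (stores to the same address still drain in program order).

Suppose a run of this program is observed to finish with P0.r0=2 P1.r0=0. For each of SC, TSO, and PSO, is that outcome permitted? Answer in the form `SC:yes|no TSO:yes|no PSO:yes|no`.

outcome vector order: (P0.r0,P1.r0)
under SC → <0 1> <2 0> <2 1>
under TSO → <0 0> <0 1> <2 0> <2 1>
under PSO → <0 0> <0 1> <2 0> <2 1>
target <2 0> ∈ {SC,TSO,PSO}

SC:yes TSO:yes PSO:yes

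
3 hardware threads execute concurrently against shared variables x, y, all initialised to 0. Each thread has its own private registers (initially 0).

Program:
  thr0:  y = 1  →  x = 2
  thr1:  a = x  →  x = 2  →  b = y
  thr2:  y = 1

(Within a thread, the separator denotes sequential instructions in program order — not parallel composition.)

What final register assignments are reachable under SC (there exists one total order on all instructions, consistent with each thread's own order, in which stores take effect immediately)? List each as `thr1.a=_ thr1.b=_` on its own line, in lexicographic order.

outcome vector order: (thr1.a,thr1.b)
|SC outcomes| = 3

thr1.a=0 thr1.b=0
thr1.a=0 thr1.b=1
thr1.a=2 thr1.b=1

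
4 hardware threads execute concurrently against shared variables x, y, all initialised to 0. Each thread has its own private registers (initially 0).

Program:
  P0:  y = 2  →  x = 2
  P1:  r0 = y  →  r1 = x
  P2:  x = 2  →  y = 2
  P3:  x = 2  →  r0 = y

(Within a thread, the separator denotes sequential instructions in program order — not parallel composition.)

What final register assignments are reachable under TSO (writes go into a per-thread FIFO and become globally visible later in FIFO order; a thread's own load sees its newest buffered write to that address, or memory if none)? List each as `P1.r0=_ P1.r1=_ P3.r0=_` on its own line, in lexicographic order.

outcome vector order: (P1.r0,P1.r1,P3.r0)
|TSO outcomes| = 8

P1.r0=0 P1.r1=0 P3.r0=0
P1.r0=0 P1.r1=0 P3.r0=2
P1.r0=0 P1.r1=2 P3.r0=0
P1.r0=0 P1.r1=2 P3.r0=2
P1.r0=2 P1.r1=0 P3.r0=0
P1.r0=2 P1.r1=0 P3.r0=2
P1.r0=2 P1.r1=2 P3.r0=0
P1.r0=2 P1.r1=2 P3.r0=2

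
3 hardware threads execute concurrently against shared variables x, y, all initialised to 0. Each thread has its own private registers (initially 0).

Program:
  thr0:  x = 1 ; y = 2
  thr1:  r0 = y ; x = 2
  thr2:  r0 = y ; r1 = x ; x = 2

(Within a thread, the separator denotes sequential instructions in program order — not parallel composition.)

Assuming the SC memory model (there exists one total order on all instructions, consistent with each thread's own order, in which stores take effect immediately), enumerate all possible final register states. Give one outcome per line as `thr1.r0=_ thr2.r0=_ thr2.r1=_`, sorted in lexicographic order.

outcome vector order: (thr1.r0,thr2.r0,thr2.r1)
|SC outcomes| = 10

thr1.r0=0 thr2.r0=0 thr2.r1=0
thr1.r0=0 thr2.r0=0 thr2.r1=1
thr1.r0=0 thr2.r0=0 thr2.r1=2
thr1.r0=0 thr2.r0=2 thr2.r1=1
thr1.r0=0 thr2.r0=2 thr2.r1=2
thr1.r0=2 thr2.r0=0 thr2.r1=0
thr1.r0=2 thr2.r0=0 thr2.r1=1
thr1.r0=2 thr2.r0=0 thr2.r1=2
thr1.r0=2 thr2.r0=2 thr2.r1=1
thr1.r0=2 thr2.r0=2 thr2.r1=2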